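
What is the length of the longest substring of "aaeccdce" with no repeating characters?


Input: "aaeccdce"
Sliding window (track last position of each char):
  Position 0 ('a'): window [0,0] length 1 -- new best
  Position 1 ('a'): repeat (last at 0), move window start to 1
  Position 1 ('a'): window [1,1] length 1
  Position 2 ('e'): window [1,2] length 2 -- new best
  Position 3 ('c'): window [1,3] length 3 -- new best
  Position 4 ('c'): repeat (last at 3), move window start to 4
  Position 4 ('c'): window [4,4] length 1
  Position 5 ('d'): window [4,5] length 2
  Position 6 ('c'): repeat (last at 4), move window start to 5
  Position 6 ('c'): window [5,6] length 2
  Position 7 ('e'): window [5,7] length 3
Longest substring with no repeats: "aec" with length 3

3


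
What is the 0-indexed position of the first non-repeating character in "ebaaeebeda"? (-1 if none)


Input: ebaaeebeda
Character frequencies:
  'a': 3
  'b': 2
  'd': 1
  'e': 4
Scanning left to right for freq == 1:
  Position 0 ('e'): freq=4, skip
  Position 1 ('b'): freq=2, skip
  Position 2 ('a'): freq=3, skip
  Position 3 ('a'): freq=3, skip
  Position 4 ('e'): freq=4, skip
  Position 5 ('e'): freq=4, skip
  Position 6 ('b'): freq=2, skip
  Position 7 ('e'): freq=4, skip
  Position 8 ('d'): unique! => answer = 8

8


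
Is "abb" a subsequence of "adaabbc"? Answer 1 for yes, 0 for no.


Check if "abb" is a subsequence of "adaabbc"
Greedy scan:
  Position 0 ('a'): matches sub[0] = 'a'
  Position 1 ('d'): no match needed
  Position 2 ('a'): no match needed
  Position 3 ('a'): no match needed
  Position 4 ('b'): matches sub[1] = 'b'
  Position 5 ('b'): matches sub[2] = 'b'
  Position 6 ('c'): no match needed
All 3 characters matched => is a subsequence

1


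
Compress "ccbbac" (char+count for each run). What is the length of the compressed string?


Input: ccbbac
Runs:
  'c' x 2 => "c2"
  'b' x 2 => "b2"
  'a' x 1 => "a1"
  'c' x 1 => "c1"
Compressed: "c2b2a1c1"
Compressed length: 8

8


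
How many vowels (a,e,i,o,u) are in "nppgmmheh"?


Input: nppgmmheh
Checking each character:
  'n' at position 0: consonant
  'p' at position 1: consonant
  'p' at position 2: consonant
  'g' at position 3: consonant
  'm' at position 4: consonant
  'm' at position 5: consonant
  'h' at position 6: consonant
  'e' at position 7: vowel (running total: 1)
  'h' at position 8: consonant
Total vowels: 1

1


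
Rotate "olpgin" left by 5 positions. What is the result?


Input: "olpgin", rotate left by 5
First 5 characters: "olpgi"
Remaining characters: "n"
Concatenate remaining + first: "n" + "olpgi" = "nolpgi"

nolpgi


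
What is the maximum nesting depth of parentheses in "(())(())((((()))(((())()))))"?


Input: "(())(())((((()))(((())()))))"
Tracking depth:
  Position 0 '(': depth becomes 1
  Position 1 '(': depth becomes 2
  Position 2 ')': depth becomes 1
  Position 3 ')': depth becomes 0
  Position 4 '(': depth becomes 1
  Position 5 '(': depth becomes 2
  Position 6 ')': depth becomes 1
  Position 7 ')': depth becomes 0
  Position 8 '(': depth becomes 1
  Position 9 '(': depth becomes 2
  Position 10 '(': depth becomes 3
  Position 11 '(': depth becomes 4
  Position 12 '(': depth becomes 5
  Position 13 ')': depth becomes 4
  Position 14 ')': depth becomes 3
  Position 15 ')': depth becomes 2
  Position 16 '(': depth becomes 3
  Position 17 '(': depth becomes 4
  Position 18 '(': depth becomes 5
  Position 19 '(': depth becomes 6
  Position 20 ')': depth becomes 5
  Position 21 ')': depth becomes 4
  Position 22 '(': depth becomes 5
  Position 23 ')': depth becomes 4
  Position 24 ')': depth becomes 3
  Position 25 ')': depth becomes 2
  Position 26 ')': depth becomes 1
  Position 27 ')': depth becomes 0
Maximum depth reached: 6

6


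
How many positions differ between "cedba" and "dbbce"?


Comparing "cedba" and "dbbce" position by position:
  Position 0: 'c' vs 'd' => DIFFER
  Position 1: 'e' vs 'b' => DIFFER
  Position 2: 'd' vs 'b' => DIFFER
  Position 3: 'b' vs 'c' => DIFFER
  Position 4: 'a' vs 'e' => DIFFER
Positions that differ: 5

5


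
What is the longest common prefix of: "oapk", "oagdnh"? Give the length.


Words: oapk, oagdnh
  Position 0: all 'o' => match
  Position 1: all 'a' => match
  Position 2: ('p', 'g') => mismatch, stop
LCP = "oa" (length 2)

2


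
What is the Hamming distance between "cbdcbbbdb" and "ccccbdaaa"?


Comparing "cbdcbbbdb" and "ccccbdaaa" position by position:
  Position 0: 'c' vs 'c' => same
  Position 1: 'b' vs 'c' => differ
  Position 2: 'd' vs 'c' => differ
  Position 3: 'c' vs 'c' => same
  Position 4: 'b' vs 'b' => same
  Position 5: 'b' vs 'd' => differ
  Position 6: 'b' vs 'a' => differ
  Position 7: 'd' vs 'a' => differ
  Position 8: 'b' vs 'a' => differ
Total differences (Hamming distance): 6

6


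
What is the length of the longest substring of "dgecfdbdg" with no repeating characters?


Input: "dgecfdbdg"
Sliding window (track last position of each char):
  Position 0 ('d'): window [0,0] length 1 -- new best
  Position 1 ('g'): window [0,1] length 2 -- new best
  Position 2 ('e'): window [0,2] length 3 -- new best
  Position 3 ('c'): window [0,3] length 4 -- new best
  Position 4 ('f'): window [0,4] length 5 -- new best
  Position 5 ('d'): repeat (last at 0), move window start to 1
  Position 5 ('d'): window [1,5] length 5
  Position 6 ('b'): window [1,6] length 6 -- new best
  Position 7 ('d'): repeat (last at 5), move window start to 6
  Position 7 ('d'): window [6,7] length 2
  Position 8 ('g'): window [6,8] length 3
Longest substring with no repeats: "gecfdb" with length 6

6


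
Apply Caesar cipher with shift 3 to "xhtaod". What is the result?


Caesar cipher: shift "xhtaod" by 3
  'x' (pos 23) + 3 = pos 0 = 'a'
  'h' (pos 7) + 3 = pos 10 = 'k'
  't' (pos 19) + 3 = pos 22 = 'w'
  'a' (pos 0) + 3 = pos 3 = 'd'
  'o' (pos 14) + 3 = pos 17 = 'r'
  'd' (pos 3) + 3 = pos 6 = 'g'
Result: akwdrg

akwdrg


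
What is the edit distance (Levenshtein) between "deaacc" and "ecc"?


Computing edit distance: "deaacc" -> "ecc"
DP table:
           e    c    c
      0    1    2    3
  d   1    1    2    3
  e   2    1    2    3
  a   3    2    2    3
  a   4    3    3    3
  c   5    4    3    3
  c   6    5    4    3
Edit distance = dp[6][3] = 3

3


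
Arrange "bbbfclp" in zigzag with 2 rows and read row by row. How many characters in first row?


Zigzag "bbbfclp" into 2 rows:
Placing characters:
  'b' => row 0
  'b' => row 1
  'b' => row 0
  'f' => row 1
  'c' => row 0
  'l' => row 1
  'p' => row 0
Rows:
  Row 0: "bbcp"
  Row 1: "bfl"
First row length: 4

4


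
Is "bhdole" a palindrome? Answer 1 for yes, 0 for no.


Input: bhdole
Reversed: elodhb
  Compare pos 0 ('b') with pos 5 ('e'): MISMATCH
  Compare pos 1 ('h') with pos 4 ('l'): MISMATCH
  Compare pos 2 ('d') with pos 3 ('o'): MISMATCH
Result: not a palindrome

0


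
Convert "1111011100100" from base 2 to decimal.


Input: "1111011100100" in base 2
Positional expansion:
  Digit '1' (value 1) x 2^12 = 4096
  Digit '1' (value 1) x 2^11 = 2048
  Digit '1' (value 1) x 2^10 = 1024
  Digit '1' (value 1) x 2^9 = 512
  Digit '0' (value 0) x 2^8 = 0
  Digit '1' (value 1) x 2^7 = 128
  Digit '1' (value 1) x 2^6 = 64
  Digit '1' (value 1) x 2^5 = 32
  Digit '0' (value 0) x 2^4 = 0
  Digit '0' (value 0) x 2^3 = 0
  Digit '1' (value 1) x 2^2 = 4
  Digit '0' (value 0) x 2^1 = 0
  Digit '0' (value 0) x 2^0 = 0
Sum = 7908

7908


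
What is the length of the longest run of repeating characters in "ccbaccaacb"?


Input: "ccbaccaacb"
Scanning for longest run:
  Position 1 ('c'): continues run of 'c', length=2
  Position 2 ('b'): new char, reset run to 1
  Position 3 ('a'): new char, reset run to 1
  Position 4 ('c'): new char, reset run to 1
  Position 5 ('c'): continues run of 'c', length=2
  Position 6 ('a'): new char, reset run to 1
  Position 7 ('a'): continues run of 'a', length=2
  Position 8 ('c'): new char, reset run to 1
  Position 9 ('b'): new char, reset run to 1
Longest run: 'c' with length 2

2


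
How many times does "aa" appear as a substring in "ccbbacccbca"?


Searching for "aa" in "ccbbacccbca"
Scanning each position:
  Position 0: "cc" => no
  Position 1: "cb" => no
  Position 2: "bb" => no
  Position 3: "ba" => no
  Position 4: "ac" => no
  Position 5: "cc" => no
  Position 6: "cc" => no
  Position 7: "cb" => no
  Position 8: "bc" => no
  Position 9: "ca" => no
Total occurrences: 0

0


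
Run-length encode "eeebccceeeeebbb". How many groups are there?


Input: eeebccceeeeebbb
Scanning for consecutive runs:
  Group 1: 'e' x 3 (positions 0-2)
  Group 2: 'b' x 1 (positions 3-3)
  Group 3: 'c' x 3 (positions 4-6)
  Group 4: 'e' x 5 (positions 7-11)
  Group 5: 'b' x 3 (positions 12-14)
Total groups: 5

5


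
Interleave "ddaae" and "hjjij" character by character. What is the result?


Interleaving "ddaae" and "hjjij":
  Position 0: 'd' from first, 'h' from second => "dh"
  Position 1: 'd' from first, 'j' from second => "dj"
  Position 2: 'a' from first, 'j' from second => "aj"
  Position 3: 'a' from first, 'i' from second => "ai"
  Position 4: 'e' from first, 'j' from second => "ej"
Result: dhdjajaiej

dhdjajaiej


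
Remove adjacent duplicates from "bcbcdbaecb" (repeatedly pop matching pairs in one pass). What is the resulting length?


Input: bcbcdbaecb
Stack-based adjacent duplicate removal:
  Read 'b': push. Stack: b
  Read 'c': push. Stack: bc
  Read 'b': push. Stack: bcb
  Read 'c': push. Stack: bcbc
  Read 'd': push. Stack: bcbcd
  Read 'b': push. Stack: bcbcdb
  Read 'a': push. Stack: bcbcdba
  Read 'e': push. Stack: bcbcdbae
  Read 'c': push. Stack: bcbcdbaec
  Read 'b': push. Stack: bcbcdbaecb
Final stack: "bcbcdbaecb" (length 10)

10


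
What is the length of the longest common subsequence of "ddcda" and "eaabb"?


LCS of "ddcda" and "eaabb"
DP table:
           e    a    a    b    b
      0    0    0    0    0    0
  d   0    0    0    0    0    0
  d   0    0    0    0    0    0
  c   0    0    0    0    0    0
  d   0    0    0    0    0    0
  a   0    0    1    1    1    1
LCS length = dp[5][5] = 1

1


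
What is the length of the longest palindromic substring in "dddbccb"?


Input: "dddbccb"
Checking substrings for palindromes:
  [3:7] "bccb" (len 4) => palindrome
  [0:3] "ddd" (len 3) => palindrome
  [0:2] "dd" (len 2) => palindrome
  [1:3] "dd" (len 2) => palindrome
  [4:6] "cc" (len 2) => palindrome
Longest palindromic substring: "bccb" with length 4

4


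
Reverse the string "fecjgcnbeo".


Input: fecjgcnbeo
Reading characters right to left:
  Position 9: 'o'
  Position 8: 'e'
  Position 7: 'b'
  Position 6: 'n'
  Position 5: 'c'
  Position 4: 'g'
  Position 3: 'j'
  Position 2: 'c'
  Position 1: 'e'
  Position 0: 'f'
Reversed: oebncgjcef

oebncgjcef


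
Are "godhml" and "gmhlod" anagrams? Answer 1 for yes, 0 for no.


Strings: "godhml", "gmhlod"
Sorted first:  dghlmo
Sorted second: dghlmo
Sorted forms match => anagrams

1


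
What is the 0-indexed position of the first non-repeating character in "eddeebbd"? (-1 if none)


Input: eddeebbd
Character frequencies:
  'b': 2
  'd': 3
  'e': 3
Scanning left to right for freq == 1:
  Position 0 ('e'): freq=3, skip
  Position 1 ('d'): freq=3, skip
  Position 2 ('d'): freq=3, skip
  Position 3 ('e'): freq=3, skip
  Position 4 ('e'): freq=3, skip
  Position 5 ('b'): freq=2, skip
  Position 6 ('b'): freq=2, skip
  Position 7 ('d'): freq=3, skip
  No unique character found => answer = -1

-1


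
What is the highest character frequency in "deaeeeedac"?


Input: deaeeeedac
Character counts:
  'a': 2
  'c': 1
  'd': 2
  'e': 5
Maximum frequency: 5

5


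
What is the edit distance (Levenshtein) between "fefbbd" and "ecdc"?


Computing edit distance: "fefbbd" -> "ecdc"
DP table:
           e    c    d    c
      0    1    2    3    4
  f   1    1    2    3    4
  e   2    1    2    3    4
  f   3    2    2    3    4
  b   4    3    3    3    4
  b   5    4    4    4    4
  d   6    5    5    4    5
Edit distance = dp[6][4] = 5

5


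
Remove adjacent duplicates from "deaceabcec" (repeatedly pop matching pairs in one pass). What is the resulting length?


Input: deaceabcec
Stack-based adjacent duplicate removal:
  Read 'd': push. Stack: d
  Read 'e': push. Stack: de
  Read 'a': push. Stack: dea
  Read 'c': push. Stack: deac
  Read 'e': push. Stack: deace
  Read 'a': push. Stack: deacea
  Read 'b': push. Stack: deaceab
  Read 'c': push. Stack: deaceabc
  Read 'e': push. Stack: deaceabce
  Read 'c': push. Stack: deaceabcec
Final stack: "deaceabcec" (length 10)

10


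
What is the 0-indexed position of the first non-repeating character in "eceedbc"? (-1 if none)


Input: eceedbc
Character frequencies:
  'b': 1
  'c': 2
  'd': 1
  'e': 3
Scanning left to right for freq == 1:
  Position 0 ('e'): freq=3, skip
  Position 1 ('c'): freq=2, skip
  Position 2 ('e'): freq=3, skip
  Position 3 ('e'): freq=3, skip
  Position 4 ('d'): unique! => answer = 4

4


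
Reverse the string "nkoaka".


Input: nkoaka
Reading characters right to left:
  Position 5: 'a'
  Position 4: 'k'
  Position 3: 'a'
  Position 2: 'o'
  Position 1: 'k'
  Position 0: 'n'
Reversed: akaokn

akaokn


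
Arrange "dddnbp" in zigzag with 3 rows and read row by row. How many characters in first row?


Zigzag "dddnbp" into 3 rows:
Placing characters:
  'd' => row 0
  'd' => row 1
  'd' => row 2
  'n' => row 1
  'b' => row 0
  'p' => row 1
Rows:
  Row 0: "db"
  Row 1: "dnp"
  Row 2: "d"
First row length: 2

2


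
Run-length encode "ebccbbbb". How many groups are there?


Input: ebccbbbb
Scanning for consecutive runs:
  Group 1: 'e' x 1 (positions 0-0)
  Group 2: 'b' x 1 (positions 1-1)
  Group 3: 'c' x 2 (positions 2-3)
  Group 4: 'b' x 4 (positions 4-7)
Total groups: 4

4


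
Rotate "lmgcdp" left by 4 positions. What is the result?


Input: "lmgcdp", rotate left by 4
First 4 characters: "lmgc"
Remaining characters: "dp"
Concatenate remaining + first: "dp" + "lmgc" = "dplmgc"

dplmgc


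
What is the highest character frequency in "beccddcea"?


Input: beccddcea
Character counts:
  'a': 1
  'b': 1
  'c': 3
  'd': 2
  'e': 2
Maximum frequency: 3

3


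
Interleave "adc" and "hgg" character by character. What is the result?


Interleaving "adc" and "hgg":
  Position 0: 'a' from first, 'h' from second => "ah"
  Position 1: 'd' from first, 'g' from second => "dg"
  Position 2: 'c' from first, 'g' from second => "cg"
Result: ahdgcg

ahdgcg


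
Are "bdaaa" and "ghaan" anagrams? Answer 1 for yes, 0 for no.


Strings: "bdaaa", "ghaan"
Sorted first:  aaabd
Sorted second: aaghn
Differ at position 2: 'a' vs 'g' => not anagrams

0


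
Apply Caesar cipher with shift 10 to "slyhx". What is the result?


Caesar cipher: shift "slyhx" by 10
  's' (pos 18) + 10 = pos 2 = 'c'
  'l' (pos 11) + 10 = pos 21 = 'v'
  'y' (pos 24) + 10 = pos 8 = 'i'
  'h' (pos 7) + 10 = pos 17 = 'r'
  'x' (pos 23) + 10 = pos 7 = 'h'
Result: cvirh

cvirh


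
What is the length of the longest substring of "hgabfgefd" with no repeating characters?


Input: "hgabfgefd"
Sliding window (track last position of each char):
  Position 0 ('h'): window [0,0] length 1 -- new best
  Position 1 ('g'): window [0,1] length 2 -- new best
  Position 2 ('a'): window [0,2] length 3 -- new best
  Position 3 ('b'): window [0,3] length 4 -- new best
  Position 4 ('f'): window [0,4] length 5 -- new best
  Position 5 ('g'): repeat (last at 1), move window start to 2
  Position 5 ('g'): window [2,5] length 4
  Position 6 ('e'): window [2,6] length 5
  Position 7 ('f'): repeat (last at 4), move window start to 5
  Position 7 ('f'): window [5,7] length 3
  Position 8 ('d'): window [5,8] length 4
Longest substring with no repeats: "hgabf" with length 5

5


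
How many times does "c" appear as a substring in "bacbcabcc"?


Searching for "c" in "bacbcabcc"
Scanning each position:
  Position 0: "b" => no
  Position 1: "a" => no
  Position 2: "c" => MATCH
  Position 3: "b" => no
  Position 4: "c" => MATCH
  Position 5: "a" => no
  Position 6: "b" => no
  Position 7: "c" => MATCH
  Position 8: "c" => MATCH
Total occurrences: 4

4


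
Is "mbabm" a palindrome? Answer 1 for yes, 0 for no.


Input: mbabm
Reversed: mbabm
  Compare pos 0 ('m') with pos 4 ('m'): match
  Compare pos 1 ('b') with pos 3 ('b'): match
Result: palindrome

1


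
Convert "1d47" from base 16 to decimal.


Input: "1d47" in base 16
Positional expansion:
  Digit '1' (value 1) x 16^3 = 4096
  Digit 'd' (value 13) x 16^2 = 3328
  Digit '4' (value 4) x 16^1 = 64
  Digit '7' (value 7) x 16^0 = 7
Sum = 7495

7495


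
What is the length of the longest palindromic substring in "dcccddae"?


Input: "dcccddae"
Checking substrings for palindromes:
  [0:5] "dcccd" (len 5) => palindrome
  [1:4] "ccc" (len 3) => palindrome
  [1:3] "cc" (len 2) => palindrome
  [2:4] "cc" (len 2) => palindrome
  [4:6] "dd" (len 2) => palindrome
Longest palindromic substring: "dcccd" with length 5

5


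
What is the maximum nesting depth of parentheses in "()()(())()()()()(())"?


Input: "()()(())()()()()(())"
Tracking depth:
  Position 0 '(': depth becomes 1
  Position 1 ')': depth becomes 0
  Position 2 '(': depth becomes 1
  Position 3 ')': depth becomes 0
  Position 4 '(': depth becomes 1
  Position 5 '(': depth becomes 2
  Position 6 ')': depth becomes 1
  Position 7 ')': depth becomes 0
  Position 8 '(': depth becomes 1
  Position 9 ')': depth becomes 0
  Position 10 '(': depth becomes 1
  Position 11 ')': depth becomes 0
  Position 12 '(': depth becomes 1
  Position 13 ')': depth becomes 0
  Position 14 '(': depth becomes 1
  Position 15 ')': depth becomes 0
  Position 16 '(': depth becomes 1
  Position 17 '(': depth becomes 2
  Position 18 ')': depth becomes 1
  Position 19 ')': depth becomes 0
Maximum depth reached: 2

2


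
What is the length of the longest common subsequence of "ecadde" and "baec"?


LCS of "ecadde" and "baec"
DP table:
           b    a    e    c
      0    0    0    0    0
  e   0    0    0    1    1
  c   0    0    0    1    2
  a   0    0    1    1    2
  d   0    0    1    1    2
  d   0    0    1    1    2
  e   0    0    1    2    2
LCS length = dp[6][4] = 2

2


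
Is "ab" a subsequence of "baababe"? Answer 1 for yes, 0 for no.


Check if "ab" is a subsequence of "baababe"
Greedy scan:
  Position 0 ('b'): no match needed
  Position 1 ('a'): matches sub[0] = 'a'
  Position 2 ('a'): no match needed
  Position 3 ('b'): matches sub[1] = 'b'
  Position 4 ('a'): no match needed
  Position 5 ('b'): no match needed
  Position 6 ('e'): no match needed
All 2 characters matched => is a subsequence

1


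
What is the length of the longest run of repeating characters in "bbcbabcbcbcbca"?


Input: "bbcbabcbcbcbca"
Scanning for longest run:
  Position 1 ('b'): continues run of 'b', length=2
  Position 2 ('c'): new char, reset run to 1
  Position 3 ('b'): new char, reset run to 1
  Position 4 ('a'): new char, reset run to 1
  Position 5 ('b'): new char, reset run to 1
  Position 6 ('c'): new char, reset run to 1
  Position 7 ('b'): new char, reset run to 1
  Position 8 ('c'): new char, reset run to 1
  Position 9 ('b'): new char, reset run to 1
  Position 10 ('c'): new char, reset run to 1
  Position 11 ('b'): new char, reset run to 1
  Position 12 ('c'): new char, reset run to 1
  Position 13 ('a'): new char, reset run to 1
Longest run: 'b' with length 2

2


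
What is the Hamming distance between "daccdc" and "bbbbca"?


Comparing "daccdc" and "bbbbca" position by position:
  Position 0: 'd' vs 'b' => differ
  Position 1: 'a' vs 'b' => differ
  Position 2: 'c' vs 'b' => differ
  Position 3: 'c' vs 'b' => differ
  Position 4: 'd' vs 'c' => differ
  Position 5: 'c' vs 'a' => differ
Total differences (Hamming distance): 6

6


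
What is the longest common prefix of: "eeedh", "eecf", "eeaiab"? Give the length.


Words: eeedh, eecf, eeaiab
  Position 0: all 'e' => match
  Position 1: all 'e' => match
  Position 2: ('e', 'c', 'a') => mismatch, stop
LCP = "ee" (length 2)

2


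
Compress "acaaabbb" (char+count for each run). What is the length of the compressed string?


Input: acaaabbb
Runs:
  'a' x 1 => "a1"
  'c' x 1 => "c1"
  'a' x 3 => "a3"
  'b' x 3 => "b3"
Compressed: "a1c1a3b3"
Compressed length: 8

8


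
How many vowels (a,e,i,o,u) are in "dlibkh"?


Input: dlibkh
Checking each character:
  'd' at position 0: consonant
  'l' at position 1: consonant
  'i' at position 2: vowel (running total: 1)
  'b' at position 3: consonant
  'k' at position 4: consonant
  'h' at position 5: consonant
Total vowels: 1

1


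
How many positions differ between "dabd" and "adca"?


Comparing "dabd" and "adca" position by position:
  Position 0: 'd' vs 'a' => DIFFER
  Position 1: 'a' vs 'd' => DIFFER
  Position 2: 'b' vs 'c' => DIFFER
  Position 3: 'd' vs 'a' => DIFFER
Positions that differ: 4

4


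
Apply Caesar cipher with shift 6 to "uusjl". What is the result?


Caesar cipher: shift "uusjl" by 6
  'u' (pos 20) + 6 = pos 0 = 'a'
  'u' (pos 20) + 6 = pos 0 = 'a'
  's' (pos 18) + 6 = pos 24 = 'y'
  'j' (pos 9) + 6 = pos 15 = 'p'
  'l' (pos 11) + 6 = pos 17 = 'r'
Result: aaypr

aaypr


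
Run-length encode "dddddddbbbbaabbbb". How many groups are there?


Input: dddddddbbbbaabbbb
Scanning for consecutive runs:
  Group 1: 'd' x 7 (positions 0-6)
  Group 2: 'b' x 4 (positions 7-10)
  Group 3: 'a' x 2 (positions 11-12)
  Group 4: 'b' x 4 (positions 13-16)
Total groups: 4

4


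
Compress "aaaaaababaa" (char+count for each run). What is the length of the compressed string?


Input: aaaaaababaa
Runs:
  'a' x 6 => "a6"
  'b' x 1 => "b1"
  'a' x 1 => "a1"
  'b' x 1 => "b1"
  'a' x 2 => "a2"
Compressed: "a6b1a1b1a2"
Compressed length: 10

10


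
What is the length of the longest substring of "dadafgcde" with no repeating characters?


Input: "dadafgcde"
Sliding window (track last position of each char):
  Position 0 ('d'): window [0,0] length 1 -- new best
  Position 1 ('a'): window [0,1] length 2 -- new best
  Position 2 ('d'): repeat (last at 0), move window start to 1
  Position 2 ('d'): window [1,2] length 2
  Position 3 ('a'): repeat (last at 1), move window start to 2
  Position 3 ('a'): window [2,3] length 2
  Position 4 ('f'): window [2,4] length 3 -- new best
  Position 5 ('g'): window [2,5] length 4 -- new best
  Position 6 ('c'): window [2,6] length 5 -- new best
  Position 7 ('d'): repeat (last at 2), move window start to 3
  Position 7 ('d'): window [3,7] length 5
  Position 8 ('e'): window [3,8] length 6 -- new best
Longest substring with no repeats: "afgcde" with length 6

6


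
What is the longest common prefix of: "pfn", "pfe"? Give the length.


Words: pfn, pfe
  Position 0: all 'p' => match
  Position 1: all 'f' => match
  Position 2: ('n', 'e') => mismatch, stop
LCP = "pf" (length 2)

2


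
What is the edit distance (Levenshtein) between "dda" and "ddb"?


Computing edit distance: "dda" -> "ddb"
DP table:
           d    d    b
      0    1    2    3
  d   1    0    1    2
  d   2    1    0    1
  a   3    2    1    1
Edit distance = dp[3][3] = 1

1


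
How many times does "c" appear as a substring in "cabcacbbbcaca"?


Searching for "c" in "cabcacbbbcaca"
Scanning each position:
  Position 0: "c" => MATCH
  Position 1: "a" => no
  Position 2: "b" => no
  Position 3: "c" => MATCH
  Position 4: "a" => no
  Position 5: "c" => MATCH
  Position 6: "b" => no
  Position 7: "b" => no
  Position 8: "b" => no
  Position 9: "c" => MATCH
  Position 10: "a" => no
  Position 11: "c" => MATCH
  Position 12: "a" => no
Total occurrences: 5

5


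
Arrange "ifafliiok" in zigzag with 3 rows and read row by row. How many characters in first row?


Zigzag "ifafliiok" into 3 rows:
Placing characters:
  'i' => row 0
  'f' => row 1
  'a' => row 2
  'f' => row 1
  'l' => row 0
  'i' => row 1
  'i' => row 2
  'o' => row 1
  'k' => row 0
Rows:
  Row 0: "ilk"
  Row 1: "ffio"
  Row 2: "ai"
First row length: 3

3


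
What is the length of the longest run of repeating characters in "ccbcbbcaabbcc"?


Input: "ccbcbbcaabbcc"
Scanning for longest run:
  Position 1 ('c'): continues run of 'c', length=2
  Position 2 ('b'): new char, reset run to 1
  Position 3 ('c'): new char, reset run to 1
  Position 4 ('b'): new char, reset run to 1
  Position 5 ('b'): continues run of 'b', length=2
  Position 6 ('c'): new char, reset run to 1
  Position 7 ('a'): new char, reset run to 1
  Position 8 ('a'): continues run of 'a', length=2
  Position 9 ('b'): new char, reset run to 1
  Position 10 ('b'): continues run of 'b', length=2
  Position 11 ('c'): new char, reset run to 1
  Position 12 ('c'): continues run of 'c', length=2
Longest run: 'c' with length 2

2


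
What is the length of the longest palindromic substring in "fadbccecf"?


Input: "fadbccecf"
Checking substrings for palindromes:
  [5:8] "cec" (len 3) => palindrome
  [4:6] "cc" (len 2) => palindrome
Longest palindromic substring: "cec" with length 3

3


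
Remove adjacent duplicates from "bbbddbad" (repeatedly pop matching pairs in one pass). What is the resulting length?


Input: bbbddbad
Stack-based adjacent duplicate removal:
  Read 'b': push. Stack: b
  Read 'b': matches stack top 'b' => pop. Stack: (empty)
  Read 'b': push. Stack: b
  Read 'd': push. Stack: bd
  Read 'd': matches stack top 'd' => pop. Stack: b
  Read 'b': matches stack top 'b' => pop. Stack: (empty)
  Read 'a': push. Stack: a
  Read 'd': push. Stack: ad
Final stack: "ad" (length 2)

2


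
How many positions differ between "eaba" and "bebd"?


Comparing "eaba" and "bebd" position by position:
  Position 0: 'e' vs 'b' => DIFFER
  Position 1: 'a' vs 'e' => DIFFER
  Position 2: 'b' vs 'b' => same
  Position 3: 'a' vs 'd' => DIFFER
Positions that differ: 3

3


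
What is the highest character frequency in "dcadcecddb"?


Input: dcadcecddb
Character counts:
  'a': 1
  'b': 1
  'c': 3
  'd': 4
  'e': 1
Maximum frequency: 4

4


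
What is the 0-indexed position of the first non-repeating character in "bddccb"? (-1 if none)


Input: bddccb
Character frequencies:
  'b': 2
  'c': 2
  'd': 2
Scanning left to right for freq == 1:
  Position 0 ('b'): freq=2, skip
  Position 1 ('d'): freq=2, skip
  Position 2 ('d'): freq=2, skip
  Position 3 ('c'): freq=2, skip
  Position 4 ('c'): freq=2, skip
  Position 5 ('b'): freq=2, skip
  No unique character found => answer = -1

-1


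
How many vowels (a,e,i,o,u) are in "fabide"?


Input: fabide
Checking each character:
  'f' at position 0: consonant
  'a' at position 1: vowel (running total: 1)
  'b' at position 2: consonant
  'i' at position 3: vowel (running total: 2)
  'd' at position 4: consonant
  'e' at position 5: vowel (running total: 3)
Total vowels: 3

3


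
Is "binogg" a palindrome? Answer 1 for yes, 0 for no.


Input: binogg
Reversed: ggonib
  Compare pos 0 ('b') with pos 5 ('g'): MISMATCH
  Compare pos 1 ('i') with pos 4 ('g'): MISMATCH
  Compare pos 2 ('n') with pos 3 ('o'): MISMATCH
Result: not a palindrome

0


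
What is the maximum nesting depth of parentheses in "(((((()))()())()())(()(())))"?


Input: "(((((()))()())()())(()(())))"
Tracking depth:
  Position 0 '(': depth becomes 1
  Position 1 '(': depth becomes 2
  Position 2 '(': depth becomes 3
  Position 3 '(': depth becomes 4
  Position 4 '(': depth becomes 5
  Position 5 '(': depth becomes 6
  Position 6 ')': depth becomes 5
  Position 7 ')': depth becomes 4
  Position 8 ')': depth becomes 3
  Position 9 '(': depth becomes 4
  Position 10 ')': depth becomes 3
  Position 11 '(': depth becomes 4
  Position 12 ')': depth becomes 3
  Position 13 ')': depth becomes 2
  Position 14 '(': depth becomes 3
  Position 15 ')': depth becomes 2
  Position 16 '(': depth becomes 3
  Position 17 ')': depth becomes 2
  Position 18 ')': depth becomes 1
  Position 19 '(': depth becomes 2
  Position 20 '(': depth becomes 3
  Position 21 ')': depth becomes 2
  Position 22 '(': depth becomes 3
  Position 23 '(': depth becomes 4
  Position 24 ')': depth becomes 3
  Position 25 ')': depth becomes 2
  Position 26 ')': depth becomes 1
  Position 27 ')': depth becomes 0
Maximum depth reached: 6

6


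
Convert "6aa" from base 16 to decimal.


Input: "6aa" in base 16
Positional expansion:
  Digit '6' (value 6) x 16^2 = 1536
  Digit 'a' (value 10) x 16^1 = 160
  Digit 'a' (value 10) x 16^0 = 10
Sum = 1706

1706


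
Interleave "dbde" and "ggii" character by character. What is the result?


Interleaving "dbde" and "ggii":
  Position 0: 'd' from first, 'g' from second => "dg"
  Position 1: 'b' from first, 'g' from second => "bg"
  Position 2: 'd' from first, 'i' from second => "di"
  Position 3: 'e' from first, 'i' from second => "ei"
Result: dgbgdiei

dgbgdiei


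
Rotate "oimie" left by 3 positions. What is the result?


Input: "oimie", rotate left by 3
First 3 characters: "oim"
Remaining characters: "ie"
Concatenate remaining + first: "ie" + "oim" = "ieoim"

ieoim


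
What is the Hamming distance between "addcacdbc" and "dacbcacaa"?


Comparing "addcacdbc" and "dacbcacaa" position by position:
  Position 0: 'a' vs 'd' => differ
  Position 1: 'd' vs 'a' => differ
  Position 2: 'd' vs 'c' => differ
  Position 3: 'c' vs 'b' => differ
  Position 4: 'a' vs 'c' => differ
  Position 5: 'c' vs 'a' => differ
  Position 6: 'd' vs 'c' => differ
  Position 7: 'b' vs 'a' => differ
  Position 8: 'c' vs 'a' => differ
Total differences (Hamming distance): 9

9


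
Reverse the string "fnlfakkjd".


Input: fnlfakkjd
Reading characters right to left:
  Position 8: 'd'
  Position 7: 'j'
  Position 6: 'k'
  Position 5: 'k'
  Position 4: 'a'
  Position 3: 'f'
  Position 2: 'l'
  Position 1: 'n'
  Position 0: 'f'
Reversed: djkkaflnf

djkkaflnf


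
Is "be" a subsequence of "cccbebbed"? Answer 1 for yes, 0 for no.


Check if "be" is a subsequence of "cccbebbed"
Greedy scan:
  Position 0 ('c'): no match needed
  Position 1 ('c'): no match needed
  Position 2 ('c'): no match needed
  Position 3 ('b'): matches sub[0] = 'b'
  Position 4 ('e'): matches sub[1] = 'e'
  Position 5 ('b'): no match needed
  Position 6 ('b'): no match needed
  Position 7 ('e'): no match needed
  Position 8 ('d'): no match needed
All 2 characters matched => is a subsequence

1


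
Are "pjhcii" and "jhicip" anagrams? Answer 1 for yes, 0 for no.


Strings: "pjhcii", "jhicip"
Sorted first:  chiijp
Sorted second: chiijp
Sorted forms match => anagrams

1


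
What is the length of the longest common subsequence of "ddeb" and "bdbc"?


LCS of "ddeb" and "bdbc"
DP table:
           b    d    b    c
      0    0    0    0    0
  d   0    0    1    1    1
  d   0    0    1    1    1
  e   0    0    1    1    1
  b   0    1    1    2    2
LCS length = dp[4][4] = 2

2


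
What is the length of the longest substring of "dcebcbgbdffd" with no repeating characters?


Input: "dcebcbgbdffd"
Sliding window (track last position of each char):
  Position 0 ('d'): window [0,0] length 1 -- new best
  Position 1 ('c'): window [0,1] length 2 -- new best
  Position 2 ('e'): window [0,2] length 3 -- new best
  Position 3 ('b'): window [0,3] length 4 -- new best
  Position 4 ('c'): repeat (last at 1), move window start to 2
  Position 4 ('c'): window [2,4] length 3
  Position 5 ('b'): repeat (last at 3), move window start to 4
  Position 5 ('b'): window [4,5] length 2
  Position 6 ('g'): window [4,6] length 3
  Position 7 ('b'): repeat (last at 5), move window start to 6
  Position 7 ('b'): window [6,7] length 2
  Position 8 ('d'): window [6,8] length 3
  Position 9 ('f'): window [6,9] length 4
  Position 10 ('f'): repeat (last at 9), move window start to 10
  Position 10 ('f'): window [10,10] length 1
  Position 11 ('d'): window [10,11] length 2
Longest substring with no repeats: "dceb" with length 4

4


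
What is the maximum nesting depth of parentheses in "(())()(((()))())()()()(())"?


Input: "(())()(((()))())()()()(())"
Tracking depth:
  Position 0 '(': depth becomes 1
  Position 1 '(': depth becomes 2
  Position 2 ')': depth becomes 1
  Position 3 ')': depth becomes 0
  Position 4 '(': depth becomes 1
  Position 5 ')': depth becomes 0
  Position 6 '(': depth becomes 1
  Position 7 '(': depth becomes 2
  Position 8 '(': depth becomes 3
  Position 9 '(': depth becomes 4
  Position 10 ')': depth becomes 3
  Position 11 ')': depth becomes 2
  Position 12 ')': depth becomes 1
  Position 13 '(': depth becomes 2
  Position 14 ')': depth becomes 1
  Position 15 ')': depth becomes 0
  Position 16 '(': depth becomes 1
  Position 17 ')': depth becomes 0
  Position 18 '(': depth becomes 1
  Position 19 ')': depth becomes 0
  Position 20 '(': depth becomes 1
  Position 21 ')': depth becomes 0
  Position 22 '(': depth becomes 1
  Position 23 '(': depth becomes 2
  Position 24 ')': depth becomes 1
  Position 25 ')': depth becomes 0
Maximum depth reached: 4

4


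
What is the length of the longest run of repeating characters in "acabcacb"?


Input: "acabcacb"
Scanning for longest run:
  Position 1 ('c'): new char, reset run to 1
  Position 2 ('a'): new char, reset run to 1
  Position 3 ('b'): new char, reset run to 1
  Position 4 ('c'): new char, reset run to 1
  Position 5 ('a'): new char, reset run to 1
  Position 6 ('c'): new char, reset run to 1
  Position 7 ('b'): new char, reset run to 1
Longest run: 'a' with length 1

1


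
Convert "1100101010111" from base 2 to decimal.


Input: "1100101010111" in base 2
Positional expansion:
  Digit '1' (value 1) x 2^12 = 4096
  Digit '1' (value 1) x 2^11 = 2048
  Digit '0' (value 0) x 2^10 = 0
  Digit '0' (value 0) x 2^9 = 0
  Digit '1' (value 1) x 2^8 = 256
  Digit '0' (value 0) x 2^7 = 0
  Digit '1' (value 1) x 2^6 = 64
  Digit '0' (value 0) x 2^5 = 0
  Digit '1' (value 1) x 2^4 = 16
  Digit '0' (value 0) x 2^3 = 0
  Digit '1' (value 1) x 2^2 = 4
  Digit '1' (value 1) x 2^1 = 2
  Digit '1' (value 1) x 2^0 = 1
Sum = 6487

6487


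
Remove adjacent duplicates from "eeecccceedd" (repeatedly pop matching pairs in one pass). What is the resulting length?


Input: eeecccceedd
Stack-based adjacent duplicate removal:
  Read 'e': push. Stack: e
  Read 'e': matches stack top 'e' => pop. Stack: (empty)
  Read 'e': push. Stack: e
  Read 'c': push. Stack: ec
  Read 'c': matches stack top 'c' => pop. Stack: e
  Read 'c': push. Stack: ec
  Read 'c': matches stack top 'c' => pop. Stack: e
  Read 'e': matches stack top 'e' => pop. Stack: (empty)
  Read 'e': push. Stack: e
  Read 'd': push. Stack: ed
  Read 'd': matches stack top 'd' => pop. Stack: e
Final stack: "e" (length 1)

1


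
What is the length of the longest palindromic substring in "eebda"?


Input: "eebda"
Checking substrings for palindromes:
  [0:2] "ee" (len 2) => palindrome
Longest palindromic substring: "ee" with length 2

2


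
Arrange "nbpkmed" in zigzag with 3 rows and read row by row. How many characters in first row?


Zigzag "nbpkmed" into 3 rows:
Placing characters:
  'n' => row 0
  'b' => row 1
  'p' => row 2
  'k' => row 1
  'm' => row 0
  'e' => row 1
  'd' => row 2
Rows:
  Row 0: "nm"
  Row 1: "bke"
  Row 2: "pd"
First row length: 2

2


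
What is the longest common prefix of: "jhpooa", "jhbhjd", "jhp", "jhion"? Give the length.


Words: jhpooa, jhbhjd, jhp, jhion
  Position 0: all 'j' => match
  Position 1: all 'h' => match
  Position 2: ('p', 'b', 'p', 'i') => mismatch, stop
LCP = "jh" (length 2)

2


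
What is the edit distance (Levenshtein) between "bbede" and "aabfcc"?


Computing edit distance: "bbede" -> "aabfcc"
DP table:
           a    a    b    f    c    c
      0    1    2    3    4    5    6
  b   1    1    2    2    3    4    5
  b   2    2    2    2    3    4    5
  e   3    3    3    3    3    4    5
  d   4    4    4    4    4    4    5
  e   5    5    5    5    5    5    5
Edit distance = dp[5][6] = 5

5


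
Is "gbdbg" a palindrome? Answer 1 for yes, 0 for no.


Input: gbdbg
Reversed: gbdbg
  Compare pos 0 ('g') with pos 4 ('g'): match
  Compare pos 1 ('b') with pos 3 ('b'): match
Result: palindrome

1


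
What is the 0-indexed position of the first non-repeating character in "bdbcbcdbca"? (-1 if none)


Input: bdbcbcdbca
Character frequencies:
  'a': 1
  'b': 4
  'c': 3
  'd': 2
Scanning left to right for freq == 1:
  Position 0 ('b'): freq=4, skip
  Position 1 ('d'): freq=2, skip
  Position 2 ('b'): freq=4, skip
  Position 3 ('c'): freq=3, skip
  Position 4 ('b'): freq=4, skip
  Position 5 ('c'): freq=3, skip
  Position 6 ('d'): freq=2, skip
  Position 7 ('b'): freq=4, skip
  Position 8 ('c'): freq=3, skip
  Position 9 ('a'): unique! => answer = 9

9


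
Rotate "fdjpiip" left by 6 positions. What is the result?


Input: "fdjpiip", rotate left by 6
First 6 characters: "fdjpii"
Remaining characters: "p"
Concatenate remaining + first: "p" + "fdjpii" = "pfdjpii"

pfdjpii


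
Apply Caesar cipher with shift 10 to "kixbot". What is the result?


Caesar cipher: shift "kixbot" by 10
  'k' (pos 10) + 10 = pos 20 = 'u'
  'i' (pos 8) + 10 = pos 18 = 's'
  'x' (pos 23) + 10 = pos 7 = 'h'
  'b' (pos 1) + 10 = pos 11 = 'l'
  'o' (pos 14) + 10 = pos 24 = 'y'
  't' (pos 19) + 10 = pos 3 = 'd'
Result: ushlyd

ushlyd


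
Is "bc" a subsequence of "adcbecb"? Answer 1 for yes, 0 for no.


Check if "bc" is a subsequence of "adcbecb"
Greedy scan:
  Position 0 ('a'): no match needed
  Position 1 ('d'): no match needed
  Position 2 ('c'): no match needed
  Position 3 ('b'): matches sub[0] = 'b'
  Position 4 ('e'): no match needed
  Position 5 ('c'): matches sub[1] = 'c'
  Position 6 ('b'): no match needed
All 2 characters matched => is a subsequence

1


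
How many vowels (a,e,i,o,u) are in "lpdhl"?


Input: lpdhl
Checking each character:
  'l' at position 0: consonant
  'p' at position 1: consonant
  'd' at position 2: consonant
  'h' at position 3: consonant
  'l' at position 4: consonant
Total vowels: 0

0


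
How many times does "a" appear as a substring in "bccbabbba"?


Searching for "a" in "bccbabbba"
Scanning each position:
  Position 0: "b" => no
  Position 1: "c" => no
  Position 2: "c" => no
  Position 3: "b" => no
  Position 4: "a" => MATCH
  Position 5: "b" => no
  Position 6: "b" => no
  Position 7: "b" => no
  Position 8: "a" => MATCH
Total occurrences: 2

2


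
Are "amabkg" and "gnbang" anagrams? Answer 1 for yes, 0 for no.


Strings: "amabkg", "gnbang"
Sorted first:  aabgkm
Sorted second: abggnn
Differ at position 1: 'a' vs 'b' => not anagrams

0


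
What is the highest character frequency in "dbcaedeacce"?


Input: dbcaedeacce
Character counts:
  'a': 2
  'b': 1
  'c': 3
  'd': 2
  'e': 3
Maximum frequency: 3

3


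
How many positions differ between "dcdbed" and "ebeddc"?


Comparing "dcdbed" and "ebeddc" position by position:
  Position 0: 'd' vs 'e' => DIFFER
  Position 1: 'c' vs 'b' => DIFFER
  Position 2: 'd' vs 'e' => DIFFER
  Position 3: 'b' vs 'd' => DIFFER
  Position 4: 'e' vs 'd' => DIFFER
  Position 5: 'd' vs 'c' => DIFFER
Positions that differ: 6

6


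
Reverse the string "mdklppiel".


Input: mdklppiel
Reading characters right to left:
  Position 8: 'l'
  Position 7: 'e'
  Position 6: 'i'
  Position 5: 'p'
  Position 4: 'p'
  Position 3: 'l'
  Position 2: 'k'
  Position 1: 'd'
  Position 0: 'm'
Reversed: leipplkdm

leipplkdm


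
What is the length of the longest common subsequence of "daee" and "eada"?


LCS of "daee" and "eada"
DP table:
           e    a    d    a
      0    0    0    0    0
  d   0    0    0    1    1
  a   0    0    1    1    2
  e   0    1    1    1    2
  e   0    1    1    1    2
LCS length = dp[4][4] = 2

2


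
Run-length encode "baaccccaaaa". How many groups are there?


Input: baaccccaaaa
Scanning for consecutive runs:
  Group 1: 'b' x 1 (positions 0-0)
  Group 2: 'a' x 2 (positions 1-2)
  Group 3: 'c' x 4 (positions 3-6)
  Group 4: 'a' x 4 (positions 7-10)
Total groups: 4

4


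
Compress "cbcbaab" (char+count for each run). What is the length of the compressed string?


Input: cbcbaab
Runs:
  'c' x 1 => "c1"
  'b' x 1 => "b1"
  'c' x 1 => "c1"
  'b' x 1 => "b1"
  'a' x 2 => "a2"
  'b' x 1 => "b1"
Compressed: "c1b1c1b1a2b1"
Compressed length: 12

12
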